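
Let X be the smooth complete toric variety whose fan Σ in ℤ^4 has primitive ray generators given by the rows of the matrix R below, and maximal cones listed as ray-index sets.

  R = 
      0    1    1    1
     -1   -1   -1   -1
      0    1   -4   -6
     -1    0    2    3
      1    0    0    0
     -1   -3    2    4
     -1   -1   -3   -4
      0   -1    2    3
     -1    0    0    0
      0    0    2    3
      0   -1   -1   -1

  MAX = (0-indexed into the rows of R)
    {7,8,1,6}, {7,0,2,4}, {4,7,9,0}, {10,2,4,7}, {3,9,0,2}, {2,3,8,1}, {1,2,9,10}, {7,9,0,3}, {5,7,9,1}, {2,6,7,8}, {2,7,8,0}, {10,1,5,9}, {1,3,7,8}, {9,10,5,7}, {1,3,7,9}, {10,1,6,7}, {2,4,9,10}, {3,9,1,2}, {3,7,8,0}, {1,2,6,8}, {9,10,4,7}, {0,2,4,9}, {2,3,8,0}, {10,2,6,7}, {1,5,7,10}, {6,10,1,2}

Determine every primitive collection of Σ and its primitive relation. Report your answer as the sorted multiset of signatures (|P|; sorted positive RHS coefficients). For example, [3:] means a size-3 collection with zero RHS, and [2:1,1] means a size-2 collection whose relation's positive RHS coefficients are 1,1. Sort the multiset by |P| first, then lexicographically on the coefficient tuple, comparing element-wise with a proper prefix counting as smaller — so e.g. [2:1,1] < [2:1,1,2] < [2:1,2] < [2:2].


22 collections generate NE(X_Σ); each relation:

  • {0,10}:  v_{0} + v_{10} = 0  ⟹  sig = [2:]
  • {4,8}:  v_{4} + v_{8} = 0  ⟹  sig = [2:]
  • {0,1}:  v_{0} + v_{1} = v_{8}  ⟹  sig = [2:1]
  • {1,4}:  v_{1} + v_{4} = v_{10}  ⟹  sig = [2:1]
  • {3,4}:  v_{3} + v_{4} = v_{9}  ⟹  sig = [2:1]
  • {6,9}:  v_{6} + v_{9} = v_{1}  ⟹  sig = [2:1]
  • {8,9}:  v_{8} + v_{9} = v_{3}  ⟹  sig = [2:1]
  • {8,10}:  v_{8} + v_{10} = v_{1}  ⟹  sig = [2:1]
  • {2,5}:  v_{2} + v_{5} = v_{1} + v_{10}  ⟹  sig = [2:1,1]
  • {3,6}:  v_{3} + v_{6} = v_{1} + v_{8}  ⟹  sig = [2:1,1]
  • {3,10}:  v_{3} + v_{10} = v_{1} + v_{9}  ⟹  sig = [2:1,1]
  • {0,5}:  v_{0} + v_{5} = v_{1} + v_{7} + v_{9}  ⟹  sig = [2:1,1,1]
  • {0,6}:  v_{0} + v_{6} = v_{2} + v_{7} + v_{8}  ⟹  sig = [2:1,1,1]
  • {4,6}:  v_{4} + v_{6} = v_{2} + v_{7} + v_{10}  ⟹  sig = [2:1,1,1]
  • {4,5}:  v_{4} + v_{5} = v_{7} + v_{9} + 2·v_{10}  ⟹  sig = [2:1,1,2]
  • {5,6}:  v_{5} + v_{6} = 2·v_{1} + v_{7} + v_{10}  ⟹  sig = [2:1,1,2]
  • {5,8}:  v_{5} + v_{8} = 2·v_{1} + v_{7} + v_{9}  ⟹  sig = [2:1,1,2]
  • {3,5}:  v_{3} + v_{5} = 2·v_{1} + v_{7} + 2·v_{9}  ⟹  sig = [2:1,2,2]
  • {2,7,9}:  v_{2} + v_{7} + v_{9} = 0  ⟹  sig = [3:]
  • {1,2,7}:  v_{1} + v_{2} + v_{7} = v_{6}  ⟹  sig = [3:1]
  • {2,3,7}:  v_{2} + v_{3} + v_{7} = v_{8}  ⟹  sig = [3:1]
  • {1,7,9,10}:  v_{1} + v_{7} + v_{9} + v_{10} = v_{5}  ⟹  sig = [4:1]

Hence PRS(X_Σ) =
    |P|=2: 18 collections, coeffs (), (), (1), (1), (1), (1), (1), (1), (1,1), (1,1), (1,1), (1,1,1), (1,1,1), (1,1,1), (1,1,2), (1,1,2), (1,1,2), (1,2,2)
    |P|=3: 3 collections, coeffs (), (1), (1)
    |P|=4: 1 collection, coeffs (1)


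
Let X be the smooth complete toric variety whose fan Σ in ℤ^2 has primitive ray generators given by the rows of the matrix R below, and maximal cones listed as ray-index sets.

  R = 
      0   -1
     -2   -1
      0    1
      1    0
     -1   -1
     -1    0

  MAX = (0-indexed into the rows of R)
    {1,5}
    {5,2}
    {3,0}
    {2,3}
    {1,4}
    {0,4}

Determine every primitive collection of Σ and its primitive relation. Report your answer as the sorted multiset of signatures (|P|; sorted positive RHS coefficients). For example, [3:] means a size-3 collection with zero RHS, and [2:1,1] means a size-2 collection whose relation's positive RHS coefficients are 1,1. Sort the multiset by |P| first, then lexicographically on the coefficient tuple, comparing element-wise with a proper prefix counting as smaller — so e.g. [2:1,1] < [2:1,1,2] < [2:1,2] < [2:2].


|primitive collections| = 9. Relations:

  P={0,2}:  v_{0} + v_{2} = 0  so sig = [2:]
  P={3,5}:  v_{3} + v_{5} = 0  so sig = [2:]
  P={0,5}:  v_{0} + v_{5} = v_{4}  so sig = [2:1]
  P={1,3}:  v_{1} + v_{3} = v_{4}  so sig = [2:1]
  P={2,4}:  v_{2} + v_{4} = v_{5}  so sig = [2:1]
  P={3,4}:  v_{3} + v_{4} = v_{0}  so sig = [2:1]
  P={4,5}:  v_{4} + v_{5} = v_{1}  so sig = [2:1]
  P={0,1}:  v_{0} + v_{1} = 2·v_{4}  so sig = [2:2]
  P={1,2}:  v_{1} + v_{2} = 2·v_{5}  so sig = [2:2]

Hence PRS(X_Σ) =
    |P|=2: 9 collections, coeffs (), (), (1), (1), (1), (1), (1), (2), (2)


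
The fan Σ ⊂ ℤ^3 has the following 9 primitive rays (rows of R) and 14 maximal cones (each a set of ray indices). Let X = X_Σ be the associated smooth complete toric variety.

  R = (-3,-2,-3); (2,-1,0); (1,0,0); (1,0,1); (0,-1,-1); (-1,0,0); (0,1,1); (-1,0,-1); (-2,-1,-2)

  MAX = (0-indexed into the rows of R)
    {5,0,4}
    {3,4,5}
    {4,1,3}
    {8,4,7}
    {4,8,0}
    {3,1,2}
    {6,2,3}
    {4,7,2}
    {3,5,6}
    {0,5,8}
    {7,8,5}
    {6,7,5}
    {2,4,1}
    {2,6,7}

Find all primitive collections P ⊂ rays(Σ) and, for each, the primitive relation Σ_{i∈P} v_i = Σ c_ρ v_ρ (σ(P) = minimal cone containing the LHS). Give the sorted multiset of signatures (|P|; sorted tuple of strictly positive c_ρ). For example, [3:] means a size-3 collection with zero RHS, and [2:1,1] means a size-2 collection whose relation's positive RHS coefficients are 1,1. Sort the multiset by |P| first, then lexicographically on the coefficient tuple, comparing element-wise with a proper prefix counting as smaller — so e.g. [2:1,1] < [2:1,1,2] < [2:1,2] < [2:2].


18 collections generate NE(X_Σ); each relation:

  • {2,5}:  v_{2} + v_{5} = 0 — sig = [2:]
  • {3,7}:  v_{3} + v_{7} = 0 — sig = [2:]
  • {4,6}:  v_{4} + v_{6} = 0 — sig = [2:]
  • {0,2}:  v_{0} + v_{2} = v_{4} + v_{8} — sig = [2:1,1]
  • {0,6}:  v_{0} + v_{6} = v_{5} + v_{8} — sig = [2:1,1]
  • {1,5}:  v_{1} + v_{5} = v_{3} + v_{4} — sig = [2:1,1]
  • {1,6}:  v_{1} + v_{6} = v_{2} + v_{3} — sig = [2:1,1]
  • {1,7}:  v_{1} + v_{7} = v_{2} + v_{4} — sig = [2:1,1]
  • {2,8}:  v_{2} + v_{8} = v_{4} + v_{7} — sig = [2:1,1]
  • {3,8}:  v_{3} + v_{8} = v_{4} + v_{5} — sig = [2:1,1]
  • {6,8}:  v_{6} + v_{8} = v_{5} + v_{7} — sig = [2:1,1]
  • {0,1}:  v_{0} + v_{1} = 3·v_{4} + v_{5} — sig = [2:1,3]
  • {0,7}:  v_{0} + v_{7} = 2·v_{8} — sig = [2:2]
  • {1,8}:  v_{1} + v_{8} = 2·v_{4} — sig = [2:2]
  • {0,3}:  v_{0} + v_{3} = 2·v_{4} + 2·v_{5} — sig = [2:2,2]
  • {2,3,4}:  v_{2} + v_{3} + v_{4} = v_{1} — sig = [3:1]
  • {4,5,7}:  v_{4} + v_{5} + v_{7} = v_{8} — sig = [3:1]
  • {4,5,8}:  v_{4} + v_{5} + v_{8} = v_{0} — sig = [3:1]

so the primitive-relation signature multiset is
{ [2:] ×3,  [2:1,1] ×8,  [2:1,3],  [2:2] ×2,  [2:2,2],  [3:1] ×3 }


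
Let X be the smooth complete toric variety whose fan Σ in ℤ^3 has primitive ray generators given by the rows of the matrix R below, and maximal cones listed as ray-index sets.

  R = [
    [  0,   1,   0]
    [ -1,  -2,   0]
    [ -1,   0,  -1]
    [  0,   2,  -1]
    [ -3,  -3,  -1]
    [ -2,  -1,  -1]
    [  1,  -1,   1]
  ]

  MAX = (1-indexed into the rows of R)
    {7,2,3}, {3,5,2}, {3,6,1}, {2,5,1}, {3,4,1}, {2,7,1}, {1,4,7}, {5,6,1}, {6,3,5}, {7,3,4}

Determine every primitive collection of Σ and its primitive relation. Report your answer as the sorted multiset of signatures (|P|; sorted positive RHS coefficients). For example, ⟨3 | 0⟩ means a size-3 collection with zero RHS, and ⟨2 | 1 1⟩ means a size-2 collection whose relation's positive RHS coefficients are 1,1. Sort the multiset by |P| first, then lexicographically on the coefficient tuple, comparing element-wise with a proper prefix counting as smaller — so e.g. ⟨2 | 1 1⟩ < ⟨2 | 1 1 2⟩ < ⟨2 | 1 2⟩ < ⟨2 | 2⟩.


Minimal non-faces — 9 found among 7 rays, 10 max cones:

  • {2,4}:  v_{2} + v_{4} = v_{3}  →  sig = ⟨2 | 1⟩
  • {2,6}:  v_{2} + v_{6} = v_{5}  →  sig = ⟨2 | 1⟩
  • {6,7}:  v_{6} + v_{7} = v_{2}  →  sig = ⟨2 | 1⟩
  • {4,5}:  v_{4} + v_{5} = v_{3} + v_{6}  →  sig = ⟨2 | 1 1⟩
  • {4,6}:  v_{4} + v_{6} = v_{1} + 2·v_{3}  →  sig = ⟨2 | 1 2⟩
  • {5,7}:  v_{5} + v_{7} = 2·v_{2}  →  sig = ⟨2 | 2⟩
  • {1,3,7}:  v_{1} + v_{3} + v_{7} = 0  →  sig = ⟨3 | 0⟩
  • {1,2,3}:  v_{1} + v_{2} + v_{3} = v_{6}  →  sig = ⟨3 | 1⟩
  • {1,3,5}:  v_{1} + v_{3} + v_{5} = 2·v_{6}  →  sig = ⟨3 | 2⟩

so the primitive-relation signature multiset is
[⟨2 | 1⟩, ⟨2 | 1⟩, ⟨2 | 1⟩, ⟨2 | 1 1⟩, ⟨2 | 1 2⟩, ⟨2 | 2⟩, ⟨3 | 0⟩, ⟨3 | 1⟩, ⟨3 | 2⟩]


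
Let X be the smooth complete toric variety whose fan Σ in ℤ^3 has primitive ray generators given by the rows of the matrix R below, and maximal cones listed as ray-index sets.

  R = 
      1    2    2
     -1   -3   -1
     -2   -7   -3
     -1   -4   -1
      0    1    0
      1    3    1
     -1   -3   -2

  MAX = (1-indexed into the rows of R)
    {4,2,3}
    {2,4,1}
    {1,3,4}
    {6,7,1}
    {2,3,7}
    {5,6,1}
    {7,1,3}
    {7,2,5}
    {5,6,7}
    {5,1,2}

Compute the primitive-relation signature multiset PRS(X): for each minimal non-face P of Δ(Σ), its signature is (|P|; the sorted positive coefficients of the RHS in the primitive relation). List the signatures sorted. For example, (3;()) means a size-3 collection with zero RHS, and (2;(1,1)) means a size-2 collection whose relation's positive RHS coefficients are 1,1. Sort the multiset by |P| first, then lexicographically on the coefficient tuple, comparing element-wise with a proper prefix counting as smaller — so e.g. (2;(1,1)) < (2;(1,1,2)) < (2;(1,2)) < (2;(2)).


Minimal non-faces — 9 found among 7 rays, 10 max cones:

  {2,6}:  v_{2} + v_{6} = 0  ⇒ sig = (2;())
  {4,5}:  v_{4} + v_{5} = v_{2}  ⇒ sig = (2;(1))
  {4,7}:  v_{4} + v_{7} = v_{3}  ⇒ sig = (2;(1))
  {3,5}:  v_{3} + v_{5} = v_{2} + v_{7}  ⇒ sig = (2;(1,1))
  {4,6}:  v_{4} + v_{6} = v_{1} + v_{7}  ⇒ sig = (2;(1,1))
  {3,6}:  v_{3} + v_{6} = v_{1} + 2·v_{7}  ⇒ sig = (2;(1,2))
  {1,5,7}:  v_{1} + v_{5} + v_{7} = 0  ⇒ sig = (3;())
  {1,2,7}:  v_{1} + v_{2} + v_{7} = v_{4}  ⇒ sig = (3;(1))
  {1,2,3}:  v_{1} + v_{2} + v_{3} = 2·v_{4}  ⇒ sig = (3;(2))

Sorted signature multiset PRS(X):
    (2;())
    (2;(1))
    (2;(1))
    (2;(1,1))
    (2;(1,1))
    (2;(1,2))
    (3;())
    (3;(1))
    (3;(2))


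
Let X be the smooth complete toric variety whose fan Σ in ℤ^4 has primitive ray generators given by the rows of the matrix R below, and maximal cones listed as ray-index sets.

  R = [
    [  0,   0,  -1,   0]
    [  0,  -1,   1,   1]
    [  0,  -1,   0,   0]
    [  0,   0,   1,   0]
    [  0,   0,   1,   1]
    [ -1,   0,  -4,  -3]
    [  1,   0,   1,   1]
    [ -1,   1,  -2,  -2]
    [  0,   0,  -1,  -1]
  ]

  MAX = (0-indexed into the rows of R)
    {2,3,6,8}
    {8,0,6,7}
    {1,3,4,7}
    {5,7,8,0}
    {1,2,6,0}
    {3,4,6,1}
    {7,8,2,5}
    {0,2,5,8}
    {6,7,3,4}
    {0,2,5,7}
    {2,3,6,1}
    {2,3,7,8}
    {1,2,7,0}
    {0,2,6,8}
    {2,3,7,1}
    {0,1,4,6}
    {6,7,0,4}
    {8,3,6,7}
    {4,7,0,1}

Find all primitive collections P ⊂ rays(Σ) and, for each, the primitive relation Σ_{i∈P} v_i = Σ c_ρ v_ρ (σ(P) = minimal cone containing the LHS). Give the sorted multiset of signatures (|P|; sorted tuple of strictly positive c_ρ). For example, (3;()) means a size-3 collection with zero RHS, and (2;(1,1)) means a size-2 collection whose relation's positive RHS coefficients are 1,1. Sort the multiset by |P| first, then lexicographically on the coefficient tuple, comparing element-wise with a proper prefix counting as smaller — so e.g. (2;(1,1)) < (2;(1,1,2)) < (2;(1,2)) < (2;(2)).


Minimal non-faces — 11 found among 9 rays, 19 max cones:

  P = {0,3}:  v_{0} + v_{3} = 0 — sig = (2;())
  P = {4,8}:  v_{4} + v_{8} = 0 — sig = (2;())
  P = {1,8}:  v_{1} + v_{8} = v_{2} — sig = (2;(1))
  P = {2,4}:  v_{2} + v_{4} = v_{1} — sig = (2;(1))
  P = {3,5}:  v_{3} + v_{5} = v_{2} + v_{7} + v_{8} — sig = (2;(1,1,1))
  P = {4,5}:  v_{4} + v_{5} = v_{0} + v_{2} + v_{7} — sig = (2;(1,1,1))
  P = {1,5}:  v_{1} + v_{5} = v_{0} + 2·v_{2} + v_{7} — sig = (2;(1,1,2))
  P = {5,6}:  v_{5} + v_{6} = v_{0} + 2·v_{8} — sig = (2;(1,2))
  P = {1,6,7}:  v_{1} + v_{6} + v_{7} = 0 — sig = (3;())
  P = {2,6,7}:  v_{2} + v_{6} + v_{7} = v_{8} — sig = (3;(1))
  P = {0,2,7,8}:  v_{0} + v_{2} + v_{7} + v_{8} = v_{5} — sig = (4;(1))

so the primitive-relation signature multiset is
    |P|=2: 8 collections, coeffs (), (), (1), (1), (1,1,1), (1,1,1), (1,1,2), (1,2)
    |P|=3: 2 collections, coeffs (), (1)
    |P|=4: 1 collection, coeffs (1)


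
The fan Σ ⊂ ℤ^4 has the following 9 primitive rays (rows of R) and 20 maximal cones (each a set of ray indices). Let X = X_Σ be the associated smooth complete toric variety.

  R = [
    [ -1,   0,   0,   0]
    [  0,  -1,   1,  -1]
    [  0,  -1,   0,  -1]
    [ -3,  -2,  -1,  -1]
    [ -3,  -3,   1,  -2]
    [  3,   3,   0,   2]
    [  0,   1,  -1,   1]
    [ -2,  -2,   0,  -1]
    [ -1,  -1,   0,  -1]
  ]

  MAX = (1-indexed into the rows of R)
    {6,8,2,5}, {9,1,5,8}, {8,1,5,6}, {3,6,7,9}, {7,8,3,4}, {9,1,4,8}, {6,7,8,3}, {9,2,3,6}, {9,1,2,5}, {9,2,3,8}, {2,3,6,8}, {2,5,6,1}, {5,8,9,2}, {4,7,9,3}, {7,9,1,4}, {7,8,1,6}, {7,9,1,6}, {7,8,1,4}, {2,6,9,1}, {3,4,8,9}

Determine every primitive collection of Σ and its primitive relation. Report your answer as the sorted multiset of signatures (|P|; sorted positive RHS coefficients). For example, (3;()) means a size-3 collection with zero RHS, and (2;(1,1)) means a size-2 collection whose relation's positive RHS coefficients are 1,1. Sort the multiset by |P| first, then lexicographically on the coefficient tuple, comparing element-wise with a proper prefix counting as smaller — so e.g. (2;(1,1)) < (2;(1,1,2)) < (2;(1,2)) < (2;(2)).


|primitive collections| = 11. Relations:

  • {2,7}:  v_{2} + v_{7} = 0 ; sig = (2;())
  • {1,3}:  v_{1} + v_{3} = v_{9} ; sig = (2;(1))
  • {4,6}:  v_{4} + v_{6} = v_{7} ; sig = (2;(1))
  • {2,4}:  v_{2} + v_{4} = v_{8} + v_{9} ; sig = (2;(1,1))
  • {5,7}:  v_{5} + v_{7} = v_{1} + v_{8} ; sig = (2;(1,1))
  • {3,5}:  v_{3} + v_{5} = v_{2} + v_{8} + v_{9} ; sig = (2;(1,1,1))
  • {4,5}:  v_{4} + v_{5} = v_{1} + 2·v_{8} + v_{9} ; sig = (2;(1,1,2))
  • {6,8,9}:  v_{6} + v_{8} + v_{9} = 0 ; sig = (3;())
  • {1,2,8}:  v_{1} + v_{2} + v_{8} = v_{5} ; sig = (3;(1))
  • {7,8,9}:  v_{7} + v_{8} + v_{9} = v_{4} ; sig = (3;(1))
  • {5,6,9}:  v_{5} + v_{6} + v_{9} = v_{1} + v_{2} ; sig = (3;(1,1))

Sorted signature multiset PRS(X):
    |P|=2: 7 collections, coeffs (), (1), (1), (1,1), (1,1), (1,1,1), (1,1,2)
    |P|=3: 4 collections, coeffs (), (1), (1), (1,1)


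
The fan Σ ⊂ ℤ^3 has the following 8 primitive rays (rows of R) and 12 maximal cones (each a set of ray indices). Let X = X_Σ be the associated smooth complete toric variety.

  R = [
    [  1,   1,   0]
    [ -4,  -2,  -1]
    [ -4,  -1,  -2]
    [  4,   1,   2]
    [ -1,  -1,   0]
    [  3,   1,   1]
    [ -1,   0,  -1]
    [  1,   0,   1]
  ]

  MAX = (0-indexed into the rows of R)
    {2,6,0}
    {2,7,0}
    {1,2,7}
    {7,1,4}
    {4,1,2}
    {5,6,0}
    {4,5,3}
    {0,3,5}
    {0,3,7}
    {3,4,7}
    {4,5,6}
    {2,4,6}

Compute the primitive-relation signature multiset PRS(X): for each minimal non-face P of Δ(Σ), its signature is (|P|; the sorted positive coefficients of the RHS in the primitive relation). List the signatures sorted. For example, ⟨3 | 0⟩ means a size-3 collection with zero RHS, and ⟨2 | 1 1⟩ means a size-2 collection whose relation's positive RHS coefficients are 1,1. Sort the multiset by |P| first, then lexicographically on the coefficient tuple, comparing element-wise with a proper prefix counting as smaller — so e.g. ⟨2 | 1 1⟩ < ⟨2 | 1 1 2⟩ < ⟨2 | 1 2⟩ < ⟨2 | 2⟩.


Δ(Σ) — 8 vertices, 11 min non-faces:

  • {0,4}:  v_{0} + v_{4} = 0  ⟹  sig = ⟨2 | 0⟩
  • {2,3}:  v_{2} + v_{3} = 0  ⟹  sig = ⟨2 | 0⟩
  • {6,7}:  v_{6} + v_{7} = 0  ⟹  sig = ⟨2 | 0⟩
  • {1,5}:  v_{1} + v_{5} = v_{4}  ⟹  sig = ⟨2 | 1⟩
  • {2,5}:  v_{2} + v_{5} = v_{6}  ⟹  sig = ⟨2 | 1⟩
  • {3,6}:  v_{3} + v_{6} = v_{5}  ⟹  sig = ⟨2 | 1⟩
  • {5,7}:  v_{5} + v_{7} = v_{3}  ⟹  sig = ⟨2 | 1⟩
  • {0,1}:  v_{0} + v_{1} = v_{2} + v_{7}  ⟹  sig = ⟨2 | 1 1⟩
  • {1,3}:  v_{1} + v_{3} = v_{4} + v_{7}  ⟹  sig = ⟨2 | 1 1⟩
  • {1,6}:  v_{1} + v_{6} = v_{2} + v_{4}  ⟹  sig = ⟨2 | 1 1⟩
  • {2,4,7}:  v_{2} + v_{4} + v_{7} = v_{1}  ⟹  sig = ⟨3 | 1⟩

Hence PRS(X_Σ) =
    ⟨2 | 0⟩
    ⟨2 | 0⟩
    ⟨2 | 0⟩
    ⟨2 | 1⟩
    ⟨2 | 1⟩
    ⟨2 | 1⟩
    ⟨2 | 1⟩
    ⟨2 | 1 1⟩
    ⟨2 | 1 1⟩
    ⟨2 | 1 1⟩
    ⟨3 | 1⟩


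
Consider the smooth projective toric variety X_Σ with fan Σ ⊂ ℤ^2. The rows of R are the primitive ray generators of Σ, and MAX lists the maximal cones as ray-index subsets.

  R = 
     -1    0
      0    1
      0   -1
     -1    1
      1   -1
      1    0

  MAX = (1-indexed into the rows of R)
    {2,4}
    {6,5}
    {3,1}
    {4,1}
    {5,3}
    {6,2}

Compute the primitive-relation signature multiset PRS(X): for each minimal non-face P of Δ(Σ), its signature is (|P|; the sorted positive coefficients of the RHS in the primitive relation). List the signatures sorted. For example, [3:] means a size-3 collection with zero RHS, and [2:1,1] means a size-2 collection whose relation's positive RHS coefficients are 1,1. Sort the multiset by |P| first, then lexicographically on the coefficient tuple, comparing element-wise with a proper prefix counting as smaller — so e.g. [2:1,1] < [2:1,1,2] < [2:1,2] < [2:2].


|primitive collections| = 9. Relations:

  {1,6}:  v_{1} + v_{6} = 0  so sig = [2:]
  {2,3}:  v_{2} + v_{3} = 0  so sig = [2:]
  {4,5}:  v_{4} + v_{5} = 0  so sig = [2:]
  {1,2}:  v_{1} + v_{2} = v_{4}  so sig = [2:1]
  {1,5}:  v_{1} + v_{5} = v_{3}  so sig = [2:1]
  {2,5}:  v_{2} + v_{5} = v_{6}  so sig = [2:1]
  {3,4}:  v_{3} + v_{4} = v_{1}  so sig = [2:1]
  {3,6}:  v_{3} + v_{6} = v_{5}  so sig = [2:1]
  {4,6}:  v_{4} + v_{6} = v_{2}  so sig = [2:1]

Sorted signature multiset PRS(X):
[[2:], [2:], [2:], [2:1], [2:1], [2:1], [2:1], [2:1], [2:1]]


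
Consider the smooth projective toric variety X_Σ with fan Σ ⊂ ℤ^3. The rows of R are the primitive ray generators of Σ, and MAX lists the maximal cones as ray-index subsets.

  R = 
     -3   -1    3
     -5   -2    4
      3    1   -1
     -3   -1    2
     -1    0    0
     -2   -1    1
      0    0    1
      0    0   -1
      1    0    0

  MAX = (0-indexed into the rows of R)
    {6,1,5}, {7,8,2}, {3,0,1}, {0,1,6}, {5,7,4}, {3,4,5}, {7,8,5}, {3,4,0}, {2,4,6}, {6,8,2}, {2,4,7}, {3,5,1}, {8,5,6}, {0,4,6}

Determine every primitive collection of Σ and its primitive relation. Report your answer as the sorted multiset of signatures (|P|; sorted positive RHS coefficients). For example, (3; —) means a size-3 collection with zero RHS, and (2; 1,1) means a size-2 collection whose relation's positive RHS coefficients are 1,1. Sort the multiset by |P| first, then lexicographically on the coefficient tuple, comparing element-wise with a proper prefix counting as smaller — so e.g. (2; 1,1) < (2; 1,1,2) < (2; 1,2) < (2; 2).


The 16 primitive collections of Σ (r=9, n=3):

  P={4,8}:  v_{4} + v_{8} = 0  ⟹  sig = (2; —)
  P={6,7}:  v_{6} + v_{7} = 0  ⟹  sig = (2; —)
  P={0,5}:  v_{0} + v_{5} = v_{1}  ⟹  sig = (2; 1)
  P={0,7}:  v_{0} + v_{7} = v_{3}  ⟹  sig = (2; 1)
  P={2,3}:  v_{2} + v_{3} = v_{6}  ⟹  sig = (2; 1)
  P={2,5}:  v_{2} + v_{5} = v_{8}  ⟹  sig = (2; 1)
  P={3,6}:  v_{3} + v_{6} = v_{0}  ⟹  sig = (2; 1)
  P={1,7}:  v_{1} + v_{7} = v_{3} + v_{5}  ⟹  sig = (2; 1,1)
  P={3,7}:  v_{3} + v_{7} = v_{4} + v_{5}  ⟹  sig = (2; 1,1)
  P={3,8}:  v_{3} + v_{8} = v_{5} + v_{6}  ⟹  sig = (2; 1,1)
  P={0,8}:  v_{0} + v_{8} = v_{5} + 2·v_{6}  ⟹  sig = (2; 1,2)
  P={1,2}:  v_{1} + v_{2} = v_{5} + 2·v_{6}  ⟹  sig = (2; 1,2)
  P={0,2}:  v_{0} + v_{2} = 2·v_{6}  ⟹  sig = (2; 2)
  P={1,4}:  v_{1} + v_{4} = 2·v_{3}  ⟹  sig = (2; 2)
  P={1,8}:  v_{1} + v_{8} = 2·v_{5} + 2·v_{6}  ⟹  sig = (2; 2,2)
  P={4,5,6}:  v_{4} + v_{5} + v_{6} = v_{3}  ⟹  sig = (3; 1)

Hence PRS(X_Σ) =
    |P|=2: 15 collections, coeffs (), (), (1), (1), (1), (1), (1), (1,1), (1,1), (1,1), (1,2), (1,2), (2), (2), (2,2)
    |P|=3: 1 collection, coeffs (1)


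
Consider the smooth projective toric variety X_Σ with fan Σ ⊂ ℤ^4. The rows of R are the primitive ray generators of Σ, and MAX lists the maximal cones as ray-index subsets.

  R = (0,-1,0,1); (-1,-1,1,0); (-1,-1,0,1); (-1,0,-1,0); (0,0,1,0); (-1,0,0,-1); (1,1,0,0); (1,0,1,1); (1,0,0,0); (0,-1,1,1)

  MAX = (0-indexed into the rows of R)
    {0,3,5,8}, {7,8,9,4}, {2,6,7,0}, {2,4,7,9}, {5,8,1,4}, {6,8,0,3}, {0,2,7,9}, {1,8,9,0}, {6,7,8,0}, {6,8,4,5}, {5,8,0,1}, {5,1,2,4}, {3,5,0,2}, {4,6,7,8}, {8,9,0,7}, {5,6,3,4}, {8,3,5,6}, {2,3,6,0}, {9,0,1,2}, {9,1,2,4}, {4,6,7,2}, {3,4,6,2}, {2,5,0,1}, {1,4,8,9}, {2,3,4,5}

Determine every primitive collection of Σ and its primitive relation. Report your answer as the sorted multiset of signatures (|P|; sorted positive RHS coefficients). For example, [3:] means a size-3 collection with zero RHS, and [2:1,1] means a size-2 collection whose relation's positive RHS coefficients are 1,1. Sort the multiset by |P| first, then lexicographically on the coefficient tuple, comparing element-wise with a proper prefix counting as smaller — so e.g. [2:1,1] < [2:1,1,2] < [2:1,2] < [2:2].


Σ has 13 primitive collections:

  • {0,4}:  v_{0} + v_{4} = v_{9} — sig = [2:1]
  • {1,6}:  v_{1} + v_{6} = v_{4} — sig = [2:1]
  • {2,8}:  v_{2} + v_{8} = v_{0} — sig = [2:1]
  • {3,9}:  v_{3} + v_{9} = v_{2} — sig = [2:1]
  • {5,7}:  v_{5} + v_{7} = v_{4} — sig = [2:1]
  • {5,9}:  v_{5} + v_{9} = v_{1} — sig = [2:1]
  • {6,9}:  v_{6} + v_{9} = v_{7} — sig = [2:1]
  • {1,3}:  v_{1} + v_{3} = v_{2} + v_{5} — sig = [2:1,1]
  • {1,7}:  v_{1} + v_{7} = v_{4} + v_{9} — sig = [2:1,1]
  • {3,7}:  v_{3} + v_{7} = v_{2} + v_{6} — sig = [2:1,1]
  • {0,5,6}:  v_{0} + v_{5} + v_{6} = 0 — sig = [3:]
  • {3,4,8}:  v_{3} + v_{4} + v_{8} = 0 — sig = [3:]
  • {2,5,6}:  v_{2} + v_{5} + v_{6} = v_{3} + v_{4} — sig = [3:1,1]

Sorted signature multiset PRS(X):
    [2:1]
    [2:1]
    [2:1]
    [2:1]
    [2:1]
    [2:1]
    [2:1]
    [2:1,1]
    [2:1,1]
    [2:1,1]
    [3:]
    [3:]
    [3:1,1]


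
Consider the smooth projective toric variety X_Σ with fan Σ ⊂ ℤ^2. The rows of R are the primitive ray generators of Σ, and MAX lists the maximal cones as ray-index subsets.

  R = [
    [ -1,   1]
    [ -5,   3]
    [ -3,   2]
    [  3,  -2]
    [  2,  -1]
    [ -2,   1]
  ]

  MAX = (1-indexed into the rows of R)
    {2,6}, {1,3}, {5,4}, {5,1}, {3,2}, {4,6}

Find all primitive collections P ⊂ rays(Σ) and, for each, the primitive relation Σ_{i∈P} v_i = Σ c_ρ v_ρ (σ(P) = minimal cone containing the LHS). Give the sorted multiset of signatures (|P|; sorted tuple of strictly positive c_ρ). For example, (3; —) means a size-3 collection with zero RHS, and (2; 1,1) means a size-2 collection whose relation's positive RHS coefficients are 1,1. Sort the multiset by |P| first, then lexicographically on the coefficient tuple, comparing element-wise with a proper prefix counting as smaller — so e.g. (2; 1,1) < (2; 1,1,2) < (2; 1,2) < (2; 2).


Σ has 9 primitive collections:

  • {3,4}:  v_{3} + v_{4} = 0  so sig = (2; —)
  • {5,6}:  v_{5} + v_{6} = 0  so sig = (2; —)
  • {1,4}:  v_{1} + v_{4} = v_{5}  so sig = (2; 1)
  • {1,6}:  v_{1} + v_{6} = v_{3}  so sig = (2; 1)
  • {2,4}:  v_{2} + v_{4} = v_{6}  so sig = (2; 1)
  • {2,5}:  v_{2} + v_{5} = v_{3}  so sig = (2; 1)
  • {3,5}:  v_{3} + v_{5} = v_{1}  so sig = (2; 1)
  • {3,6}:  v_{3} + v_{6} = v_{2}  so sig = (2; 1)
  • {1,2}:  v_{1} + v_{2} = 2·v_{3}  so sig = (2; 2)

Signatures (|P|; sorted positive RHS coefficients), sorted:
    |P|=2: 9 collections, coeffs (), (), (1), (1), (1), (1), (1), (1), (2)


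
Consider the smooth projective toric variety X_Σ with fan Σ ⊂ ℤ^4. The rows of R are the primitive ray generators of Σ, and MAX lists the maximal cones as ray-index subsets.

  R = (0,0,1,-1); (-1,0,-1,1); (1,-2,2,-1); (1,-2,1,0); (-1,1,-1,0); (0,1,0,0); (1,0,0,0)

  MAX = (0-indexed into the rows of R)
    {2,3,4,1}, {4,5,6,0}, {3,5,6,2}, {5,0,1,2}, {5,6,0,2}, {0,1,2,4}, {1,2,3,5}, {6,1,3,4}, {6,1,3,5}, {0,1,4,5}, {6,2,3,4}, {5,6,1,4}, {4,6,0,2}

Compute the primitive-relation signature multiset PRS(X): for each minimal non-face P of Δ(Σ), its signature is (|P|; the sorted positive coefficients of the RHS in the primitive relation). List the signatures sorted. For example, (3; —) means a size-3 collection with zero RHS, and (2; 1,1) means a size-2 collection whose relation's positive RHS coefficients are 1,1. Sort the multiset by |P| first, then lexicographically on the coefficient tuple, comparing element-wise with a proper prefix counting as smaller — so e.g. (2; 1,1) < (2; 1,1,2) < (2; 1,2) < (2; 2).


Σ has 5 primitive collections:

  {0,3}:  v_{0} + v_{3} = v_{2}  →  sig = (2; 1)
  {0,1,6}:  v_{0} + v_{1} + v_{6} = 0  →  sig = (3; —)
  {3,4,5}:  v_{3} + v_{4} + v_{5} = 0  →  sig = (3; —)
  {1,2,6}:  v_{1} + v_{2} + v_{6} = v_{3}  →  sig = (3; 1)
  {2,4,5}:  v_{2} + v_{4} + v_{5} = v_{0}  →  sig = (3; 1)

so the primitive-relation signature multiset is
    |P|=2: 1 collection, coeffs (1)
    |P|=3: 4 collections, coeffs (), (), (1), (1)


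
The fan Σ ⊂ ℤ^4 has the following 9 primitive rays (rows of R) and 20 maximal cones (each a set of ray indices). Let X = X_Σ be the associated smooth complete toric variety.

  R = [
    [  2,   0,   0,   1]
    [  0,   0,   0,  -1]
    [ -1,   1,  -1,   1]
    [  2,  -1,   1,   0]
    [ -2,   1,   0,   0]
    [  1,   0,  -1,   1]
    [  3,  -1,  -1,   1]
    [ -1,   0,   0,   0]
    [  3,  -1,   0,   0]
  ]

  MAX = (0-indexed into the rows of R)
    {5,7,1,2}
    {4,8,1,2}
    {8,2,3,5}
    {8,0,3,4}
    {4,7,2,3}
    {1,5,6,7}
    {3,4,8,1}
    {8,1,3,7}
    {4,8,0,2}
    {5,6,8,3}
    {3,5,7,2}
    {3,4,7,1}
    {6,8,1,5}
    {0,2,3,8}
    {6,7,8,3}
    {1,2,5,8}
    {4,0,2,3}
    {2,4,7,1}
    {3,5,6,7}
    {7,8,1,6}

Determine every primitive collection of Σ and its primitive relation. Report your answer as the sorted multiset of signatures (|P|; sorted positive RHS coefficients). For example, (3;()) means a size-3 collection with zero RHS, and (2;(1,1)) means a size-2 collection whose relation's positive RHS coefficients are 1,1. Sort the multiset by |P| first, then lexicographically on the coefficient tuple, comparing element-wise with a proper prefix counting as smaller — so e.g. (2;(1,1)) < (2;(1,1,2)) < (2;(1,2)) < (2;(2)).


14 minimal non-faces of Δ(Σ) (on 9 rays):

  {4,5}:  v_{4} + v_{5} = v_{2} ; sig = (2;(1))
  {4,6}:  v_{4} + v_{6} = v_{5} ; sig = (2;(1))
  {0,7}:  v_{0} + v_{7} = v_{2} + v_{3} ; sig = (2;(1,1))
  {0,6}:  v_{0} + v_{6} = v_{2} + v_{3} + v_{5} + v_{8} ; sig = (2;(1,1,1,1))
  {0,5}:  v_{0} + v_{5} = 2·v_{2} + v_{3} + v_{8} ; sig = (2;(1,1,2))
  {2,6}:  v_{2} + v_{6} = 2·v_{5} ; sig = (2;(2))
  {0,1}:  v_{0} + v_{1} = 2·v_{4} + 2·v_{8} ; sig = (2;(2,2))
  {4,7,8}:  v_{4} + v_{7} + v_{8} = 0 ; sig = (3;())
  {1,3,5}:  v_{1} + v_{3} + v_{5} = v_{8} ; sig = (3;(1))
  {2,7,8}:  v_{2} + v_{7} + v_{8} = v_{5} ; sig = (3;(1))
  {5,7,8}:  v_{5} + v_{7} + v_{8} = v_{6} ; sig = (3;(1))
  {1,2,3}:  v_{1} + v_{2} + v_{3} = v_{4} + v_{8} ; sig = (3;(1,1))
  {1,3,6}:  v_{1} + v_{3} + v_{6} = v_{7} + 2·v_{8} ; sig = (3;(1,2))
  {2,3,4,8}:  v_{2} + v_{3} + v_{4} + v_{8} = v_{0} ; sig = (4;(1))

Sorted signature multiset PRS(X):
{ (2;(1)) ×2,  (2;(1,1)),  (2;(1,1,1,1)),  (2;(1,1,2)),  (2;(2)),  (2;(2,2)),  (3;()),  (3;(1)) ×3,  (3;(1,1)),  (3;(1,2)),  (4;(1)) }


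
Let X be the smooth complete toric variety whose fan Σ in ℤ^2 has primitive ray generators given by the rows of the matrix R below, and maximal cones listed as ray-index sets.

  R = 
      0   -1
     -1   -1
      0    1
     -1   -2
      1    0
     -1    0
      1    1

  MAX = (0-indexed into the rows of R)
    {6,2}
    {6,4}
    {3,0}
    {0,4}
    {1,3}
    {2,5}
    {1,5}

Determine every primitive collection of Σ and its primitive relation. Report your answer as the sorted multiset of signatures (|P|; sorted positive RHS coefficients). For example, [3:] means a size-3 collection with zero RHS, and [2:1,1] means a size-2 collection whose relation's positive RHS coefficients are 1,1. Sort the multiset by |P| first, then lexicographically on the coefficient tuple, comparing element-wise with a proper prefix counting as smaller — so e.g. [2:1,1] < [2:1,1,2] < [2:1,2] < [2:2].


Minimal non-faces — 14 found among 7 rays, 7 max cones:

  {0,2}:  v_{0} + v_{2} = 0  →  sig = [2:]
  {1,6}:  v_{1} + v_{6} = 0  →  sig = [2:]
  {4,5}:  v_{4} + v_{5} = 0  →  sig = [2:]
  {0,1}:  v_{0} + v_{1} = v_{3}  →  sig = [2:1]
  {0,5}:  v_{0} + v_{5} = v_{1}  →  sig = [2:1]
  {0,6}:  v_{0} + v_{6} = v_{4}  →  sig = [2:1]
  {1,2}:  v_{1} + v_{2} = v_{5}  →  sig = [2:1]
  {1,4}:  v_{1} + v_{4} = v_{0}  →  sig = [2:1]
  {2,3}:  v_{2} + v_{3} = v_{1}  →  sig = [2:1]
  {2,4}:  v_{2} + v_{4} = v_{6}  →  sig = [2:1]
  {3,6}:  v_{3} + v_{6} = v_{0}  →  sig = [2:1]
  {5,6}:  v_{5} + v_{6} = v_{2}  →  sig = [2:1]
  {3,4}:  v_{3} + v_{4} = 2·v_{0}  →  sig = [2:2]
  {3,5}:  v_{3} + v_{5} = 2·v_{1}  →  sig = [2:2]

Hence PRS(X_Σ) =
    [2:]
    [2:]
    [2:]
    [2:1]
    [2:1]
    [2:1]
    [2:1]
    [2:1]
    [2:1]
    [2:1]
    [2:1]
    [2:1]
    [2:2]
    [2:2]


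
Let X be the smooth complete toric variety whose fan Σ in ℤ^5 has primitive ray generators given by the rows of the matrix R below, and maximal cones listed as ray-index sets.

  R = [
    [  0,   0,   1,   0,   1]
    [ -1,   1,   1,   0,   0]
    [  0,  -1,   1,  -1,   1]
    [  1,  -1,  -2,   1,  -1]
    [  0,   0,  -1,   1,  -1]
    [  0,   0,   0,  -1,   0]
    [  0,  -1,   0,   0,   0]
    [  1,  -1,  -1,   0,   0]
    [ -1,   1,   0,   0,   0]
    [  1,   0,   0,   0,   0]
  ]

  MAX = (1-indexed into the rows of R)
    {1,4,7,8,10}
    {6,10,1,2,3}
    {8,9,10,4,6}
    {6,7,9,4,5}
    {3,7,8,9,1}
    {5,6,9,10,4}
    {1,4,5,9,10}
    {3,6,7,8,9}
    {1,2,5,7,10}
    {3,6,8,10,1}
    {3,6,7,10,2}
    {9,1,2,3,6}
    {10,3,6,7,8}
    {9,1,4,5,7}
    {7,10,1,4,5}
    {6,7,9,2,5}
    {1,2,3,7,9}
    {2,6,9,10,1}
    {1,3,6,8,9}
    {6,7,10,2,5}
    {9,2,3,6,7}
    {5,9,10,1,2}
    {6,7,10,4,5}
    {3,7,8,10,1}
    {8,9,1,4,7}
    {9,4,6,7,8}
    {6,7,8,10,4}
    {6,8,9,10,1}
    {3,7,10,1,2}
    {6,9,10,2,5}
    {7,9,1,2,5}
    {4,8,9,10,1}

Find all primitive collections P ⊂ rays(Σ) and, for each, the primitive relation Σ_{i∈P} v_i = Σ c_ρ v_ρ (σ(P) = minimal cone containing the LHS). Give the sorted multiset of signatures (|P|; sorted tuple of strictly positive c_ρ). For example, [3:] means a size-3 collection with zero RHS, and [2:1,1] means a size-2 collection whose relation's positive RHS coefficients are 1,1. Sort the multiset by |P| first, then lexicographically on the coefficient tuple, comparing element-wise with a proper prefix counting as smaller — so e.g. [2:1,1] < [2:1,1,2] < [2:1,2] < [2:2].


Primitive collections (10):

  • {2,8}:  v_{2} + v_{8} = 0  ⇒ sig = [2:]
  • {2,4}:  v_{2} + v_{4} = v_{5}  ⇒ sig = [2:1]
  • {3,5}:  v_{3} + v_{5} = v_{7}  ⇒ sig = [2:1]
  • {5,8}:  v_{5} + v_{8} = v_{4}  ⇒ sig = [2:1]
  • {3,4}:  v_{3} + v_{4} = v_{7} + v_{8}  ⇒ sig = [2:1,1]
  • {1,5,6}:  v_{1} + v_{5} + v_{6} = 0  ⇒ sig = [3:]
  • {7,9,10}:  v_{7} + v_{9} + v_{10} = 0  ⇒ sig = [3:]
  • {1,4,6}:  v_{1} + v_{4} + v_{6} = v_{8}  ⇒ sig = [3:1]
  • {1,6,7}:  v_{1} + v_{6} + v_{7} = v_{3}  ⇒ sig = [3:1]
  • {3,9,10}:  v_{3} + v_{9} + v_{10} = v_{1} + v_{6}  ⇒ sig = [3:1,1]

Hence PRS(X_Σ) =
{ [2:],  [2:1] ×3,  [2:1,1],  [3:] ×2,  [3:1] ×2,  [3:1,1] }


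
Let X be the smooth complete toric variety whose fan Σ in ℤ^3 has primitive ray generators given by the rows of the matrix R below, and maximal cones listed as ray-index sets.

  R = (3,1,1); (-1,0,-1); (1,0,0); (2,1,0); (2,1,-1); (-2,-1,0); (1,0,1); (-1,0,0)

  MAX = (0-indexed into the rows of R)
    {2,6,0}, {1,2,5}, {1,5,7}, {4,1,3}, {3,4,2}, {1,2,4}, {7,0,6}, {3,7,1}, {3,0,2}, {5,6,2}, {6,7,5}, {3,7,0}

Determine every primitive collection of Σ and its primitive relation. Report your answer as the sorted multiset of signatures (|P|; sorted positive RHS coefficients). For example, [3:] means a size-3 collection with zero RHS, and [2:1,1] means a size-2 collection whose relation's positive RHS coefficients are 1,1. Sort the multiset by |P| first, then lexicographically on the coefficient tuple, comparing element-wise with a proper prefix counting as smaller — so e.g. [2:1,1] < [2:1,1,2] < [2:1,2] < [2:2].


Δ(Σ) — 8 vertices, 11 min non-faces:

  P={1,6}:  v_{1} + v_{6} = 0  →  sig = [2:]
  P={2,7}:  v_{2} + v_{7} = 0  →  sig = [2:]
  P={3,5}:  v_{3} + v_{5} = 0  →  sig = [2:]
  P={0,1}:  v_{0} + v_{1} = v_{3}  →  sig = [2:1]
  P={0,5}:  v_{0} + v_{5} = v_{6}  →  sig = [2:1]
  P={3,6}:  v_{3} + v_{6} = v_{0}  →  sig = [2:1]
  P={4,5}:  v_{4} + v_{5} = v_{1} + v_{2}  →  sig = [2:1,1]
  P={4,6}:  v_{4} + v_{6} = v_{2} + v_{3}  →  sig = [2:1,1]
  P={4,7}:  v_{4} + v_{7} = v_{1} + v_{3}  →  sig = [2:1,1]
  P={0,4}:  v_{0} + v_{4} = v_{2} + 2·v_{3}  →  sig = [2:1,2]
  P={1,2,3}:  v_{1} + v_{2} + v_{3} = v_{4}  →  sig = [3:1]

Signatures (|P|; sorted positive RHS coefficients), sorted:
    [2:]
    [2:]
    [2:]
    [2:1]
    [2:1]
    [2:1]
    [2:1,1]
    [2:1,1]
    [2:1,1]
    [2:1,2]
    [3:1]


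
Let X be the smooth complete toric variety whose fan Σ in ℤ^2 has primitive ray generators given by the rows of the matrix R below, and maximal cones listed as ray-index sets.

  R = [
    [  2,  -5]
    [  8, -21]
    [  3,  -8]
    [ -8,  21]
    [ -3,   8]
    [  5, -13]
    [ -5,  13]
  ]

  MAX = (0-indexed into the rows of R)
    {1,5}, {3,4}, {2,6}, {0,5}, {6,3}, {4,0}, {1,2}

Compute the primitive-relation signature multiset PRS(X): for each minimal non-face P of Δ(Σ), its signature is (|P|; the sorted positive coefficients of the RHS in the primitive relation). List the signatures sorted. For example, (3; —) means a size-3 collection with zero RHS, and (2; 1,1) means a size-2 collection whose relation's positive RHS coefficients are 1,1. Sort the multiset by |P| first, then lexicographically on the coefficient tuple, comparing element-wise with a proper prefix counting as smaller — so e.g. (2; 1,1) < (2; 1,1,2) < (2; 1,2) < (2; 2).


14 collections generate NE(X_Σ); each relation:

  • {1,3}:  v_{1} + v_{3} = 0 — sig = (2; —)
  • {2,4}:  v_{2} + v_{4} = 0 — sig = (2; —)
  • {5,6}:  v_{5} + v_{6} = 0 — sig = (2; —)
  • {0,2}:  v_{0} + v_{2} = v_{5} — sig = (2; 1)
  • {0,6}:  v_{0} + v_{6} = v_{4} — sig = (2; 1)
  • {1,4}:  v_{1} + v_{4} = v_{5} — sig = (2; 1)
  • {1,6}:  v_{1} + v_{6} = v_{2} — sig = (2; 1)
  • {2,3}:  v_{2} + v_{3} = v_{6} — sig = (2; 1)
  • {2,5}:  v_{2} + v_{5} = v_{1} — sig = (2; 1)
  • {3,5}:  v_{3} + v_{5} = v_{4} — sig = (2; 1)
  • {4,5}:  v_{4} + v_{5} = v_{0} — sig = (2; 1)
  • {4,6}:  v_{4} + v_{6} = v_{3} — sig = (2; 1)
  • {0,1}:  v_{0} + v_{1} = 2·v_{5} — sig = (2; 2)
  • {0,3}:  v_{0} + v_{3} = 2·v_{4} — sig = (2; 2)

Signatures (|P|; sorted positive RHS coefficients), sorted:
{ (2; —) ×3,  (2; 1) ×9,  (2; 2) ×2 }


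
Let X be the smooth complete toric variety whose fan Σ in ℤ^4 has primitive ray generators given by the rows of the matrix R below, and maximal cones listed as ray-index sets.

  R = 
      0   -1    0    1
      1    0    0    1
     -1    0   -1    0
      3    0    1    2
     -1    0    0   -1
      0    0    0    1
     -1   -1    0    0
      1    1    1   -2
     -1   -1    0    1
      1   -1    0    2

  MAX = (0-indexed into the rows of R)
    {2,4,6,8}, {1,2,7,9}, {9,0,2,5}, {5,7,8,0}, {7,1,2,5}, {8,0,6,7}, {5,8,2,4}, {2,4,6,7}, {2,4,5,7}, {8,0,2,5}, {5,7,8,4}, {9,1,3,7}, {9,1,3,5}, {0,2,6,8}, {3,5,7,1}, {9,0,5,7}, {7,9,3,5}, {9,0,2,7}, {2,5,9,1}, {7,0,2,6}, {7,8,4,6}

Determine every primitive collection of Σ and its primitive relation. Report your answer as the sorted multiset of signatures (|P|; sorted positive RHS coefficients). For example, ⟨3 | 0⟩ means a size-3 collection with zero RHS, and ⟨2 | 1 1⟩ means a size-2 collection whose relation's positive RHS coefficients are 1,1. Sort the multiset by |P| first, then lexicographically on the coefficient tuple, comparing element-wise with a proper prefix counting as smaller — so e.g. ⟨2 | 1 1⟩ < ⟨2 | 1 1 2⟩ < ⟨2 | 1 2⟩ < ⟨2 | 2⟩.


Δ(Σ) — 10 vertices, 18 min non-faces:

  • {1,4}:  v_{1} + v_{4} = 0  so sig = ⟨2 | 0⟩
  • {0,1}:  v_{0} + v_{1} = v_{9}  so sig = ⟨2 | 1⟩
  • {0,4}:  v_{0} + v_{4} = v_{6}  so sig = ⟨2 | 1⟩
  • {1,6}:  v_{1} + v_{6} = v_{0}  so sig = ⟨2 | 1⟩
  • {4,9}:  v_{4} + v_{9} = v_{0}  so sig = ⟨2 | 1⟩
  • {5,6}:  v_{5} + v_{6} = v_{8}  so sig = ⟨2 | 1⟩
  • {1,8}:  v_{1} + v_{8} = v_{0} + v_{5}  so sig = ⟨2 | 1 1⟩
  • {3,4}:  v_{3} + v_{4} = v_{5} + v_{7} + v_{9}  so sig = ⟨2 | 1 1 1⟩
  • {3,6}:  v_{3} + v_{6} = v_{0} + v_{5} + v_{7} + v_{9}  so sig = ⟨2 | 1 1 1 1⟩
  • {3,8}:  v_{3} + v_{8} = v_{0} + 2·v_{5} + v_{7} + v_{9}  so sig = ⟨2 | 1 1 1 2⟩
  • {0,3}:  v_{0} + v_{3} = v_{5} + v_{7} + 2·v_{9}  so sig = ⟨2 | 1 1 2⟩
  • {8,9}:  v_{8} + v_{9} = 2·v_{0} + v_{5}  so sig = ⟨2 | 1 2⟩
  • {2,3}:  v_{2} + v_{3} = 2·v_{1}  so sig = ⟨2 | 2⟩
  • {6,9}:  v_{6} + v_{9} = 2·v_{0}  so sig = ⟨2 | 2⟩
  • {2,7,8}:  v_{2} + v_{7} + v_{8} = v_{4}  so sig = ⟨3 | 1⟩
  • {0,2,5,7}:  v_{0} + v_{2} + v_{5} + v_{7} = 0  so sig = ⟨4 | 0⟩
  • {1,5,7,9}:  v_{1} + v_{5} + v_{7} + v_{9} = v_{3}  so sig = ⟨4 | 1⟩
  • {2,5,7,9}:  v_{2} + v_{5} + v_{7} + v_{9} = v_{1}  so sig = ⟨4 | 1⟩

Sorted signature multiset PRS(X):
    ⟨2 | 0⟩
    ⟨2 | 1⟩
    ⟨2 | 1⟩
    ⟨2 | 1⟩
    ⟨2 | 1⟩
    ⟨2 | 1⟩
    ⟨2 | 1 1⟩
    ⟨2 | 1 1 1⟩
    ⟨2 | 1 1 1 1⟩
    ⟨2 | 1 1 1 2⟩
    ⟨2 | 1 1 2⟩
    ⟨2 | 1 2⟩
    ⟨2 | 2⟩
    ⟨2 | 2⟩
    ⟨3 | 1⟩
    ⟨4 | 0⟩
    ⟨4 | 1⟩
    ⟨4 | 1⟩


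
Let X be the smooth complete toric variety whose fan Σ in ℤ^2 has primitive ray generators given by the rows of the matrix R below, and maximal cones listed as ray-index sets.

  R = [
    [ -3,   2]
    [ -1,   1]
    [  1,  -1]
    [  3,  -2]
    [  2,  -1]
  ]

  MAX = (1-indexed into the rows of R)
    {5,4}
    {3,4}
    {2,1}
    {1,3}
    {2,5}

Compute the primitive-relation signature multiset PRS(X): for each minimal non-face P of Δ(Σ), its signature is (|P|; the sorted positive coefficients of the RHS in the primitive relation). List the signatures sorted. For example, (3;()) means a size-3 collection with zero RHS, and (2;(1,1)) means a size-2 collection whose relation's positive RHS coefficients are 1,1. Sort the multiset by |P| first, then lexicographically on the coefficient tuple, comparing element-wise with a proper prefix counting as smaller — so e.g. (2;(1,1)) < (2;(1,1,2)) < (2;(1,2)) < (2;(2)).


5 minimal non-faces of Δ(Σ) (on 5 rays):

  {1,4}:  v_{1} + v_{4} = 0  →  sig = (2;())
  {2,3}:  v_{2} + v_{3} = 0  →  sig = (2;())
  {1,5}:  v_{1} + v_{5} = v_{2}  →  sig = (2;(1))
  {2,4}:  v_{2} + v_{4} = v_{5}  →  sig = (2;(1))
  {3,5}:  v_{3} + v_{5} = v_{4}  →  sig = (2;(1))

Sorted signature multiset PRS(X):
    (2;())
    (2;())
    (2;(1))
    (2;(1))
    (2;(1))


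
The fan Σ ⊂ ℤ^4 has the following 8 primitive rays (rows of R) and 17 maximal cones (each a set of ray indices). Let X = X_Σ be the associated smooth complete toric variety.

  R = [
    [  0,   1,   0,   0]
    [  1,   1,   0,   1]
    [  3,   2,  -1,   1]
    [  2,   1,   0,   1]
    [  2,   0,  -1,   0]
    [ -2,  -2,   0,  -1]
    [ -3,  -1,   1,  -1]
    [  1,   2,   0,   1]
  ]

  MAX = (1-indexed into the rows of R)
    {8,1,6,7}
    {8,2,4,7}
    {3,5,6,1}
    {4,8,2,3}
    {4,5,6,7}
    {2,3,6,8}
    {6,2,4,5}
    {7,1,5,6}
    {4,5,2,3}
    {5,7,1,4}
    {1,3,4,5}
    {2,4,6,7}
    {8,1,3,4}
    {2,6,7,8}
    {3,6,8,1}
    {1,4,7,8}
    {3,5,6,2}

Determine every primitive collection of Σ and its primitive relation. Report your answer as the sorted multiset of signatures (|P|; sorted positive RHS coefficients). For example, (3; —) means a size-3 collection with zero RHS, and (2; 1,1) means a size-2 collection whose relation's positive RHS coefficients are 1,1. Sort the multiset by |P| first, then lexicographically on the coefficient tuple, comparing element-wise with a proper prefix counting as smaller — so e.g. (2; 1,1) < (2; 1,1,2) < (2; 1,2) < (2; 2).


The 7 primitive collections of Σ (r=8, n=4):

  {1,2}:  v_{1} + v_{2} = v_{8} ; sig = (2; 1)
  {3,7}:  v_{3} + v_{7} = v_{1} ; sig = (2; 1)
  {5,8}:  v_{5} + v_{8} = v_{3} ; sig = (2; 1)
  {1,4,6}:  v_{1} + v_{4} + v_{6} = 0 ; sig = (3; —)
  {2,5,7}:  v_{2} + v_{5} + v_{7} = 0 ; sig = (3; —)
  {4,6,8}:  v_{4} + v_{6} + v_{8} = v_{2} ; sig = (3; 1)
  {3,4,6}:  v_{3} + v_{4} + v_{6} = v_{2} + v_{5} ; sig = (3; 1,1)

Hence PRS(X_Σ) =
[(2; 1), (2; 1), (2; 1), (3; —), (3; —), (3; 1), (3; 1,1)]
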